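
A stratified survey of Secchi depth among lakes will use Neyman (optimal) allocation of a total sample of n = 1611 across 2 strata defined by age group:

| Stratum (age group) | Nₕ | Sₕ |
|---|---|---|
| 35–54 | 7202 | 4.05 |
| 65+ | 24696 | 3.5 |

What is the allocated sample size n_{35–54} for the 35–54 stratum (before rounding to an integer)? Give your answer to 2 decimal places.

Neyman allocation: nₕ = n·NₕSₕ / Σⱼ NⱼSⱼ.
Σ NⱼSⱼ = 7202·4.05 + 24696·3.5 = 115604.1.
n_{35–54} = 1611·7202·4.05 / 115604.1 = 406.47.

406.47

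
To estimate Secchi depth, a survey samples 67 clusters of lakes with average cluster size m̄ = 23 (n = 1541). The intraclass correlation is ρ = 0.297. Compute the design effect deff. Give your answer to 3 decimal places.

deff = 1 + (23 − 1)·0.297 = 1 + 6.534 = 7.534.

7.534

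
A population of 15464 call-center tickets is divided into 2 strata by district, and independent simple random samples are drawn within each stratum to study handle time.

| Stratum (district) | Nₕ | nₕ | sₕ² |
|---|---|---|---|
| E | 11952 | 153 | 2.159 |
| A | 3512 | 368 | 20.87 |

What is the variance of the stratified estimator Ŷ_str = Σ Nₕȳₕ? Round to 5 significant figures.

Var(Ŷ_str) = Σₕ Nₕ²(1 − fₕ)sₕ²/nₕ.
E: 11952²·(1 − 153/11952)·2.159/153 = 1.9899721 × 10^6.
A: 3512²·(1 − 368/3512)·20.87/368 = 626198.
Sum = 2.6161701 × 10^6.

2.6162 × 10^6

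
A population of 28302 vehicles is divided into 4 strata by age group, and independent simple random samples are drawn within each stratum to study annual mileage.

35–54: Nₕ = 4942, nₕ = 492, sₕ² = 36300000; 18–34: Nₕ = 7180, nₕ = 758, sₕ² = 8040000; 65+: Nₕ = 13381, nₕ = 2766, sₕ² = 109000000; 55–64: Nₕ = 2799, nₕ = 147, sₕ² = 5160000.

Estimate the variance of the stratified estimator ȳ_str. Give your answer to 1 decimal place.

Var(ȳ_str) = Σₕ Wₕ²(1 − fₕ)sₕ²/nₕ with Wₕ = Nₕ/N, N = 28302.
35–54: Wₕ = 0.17461663; term = 0.17461663²·(1 − 0.09955484)·36300000/492 = 2025.6762.
18–34: Wₕ = 0.25369232; term = 0.25369232²·(1 − 0.10557103)·8040000/758 = 610.58669.
65+: Wₕ = 0.47279344; term = 0.47279344²·(1 − 0.20671101)·109000000/2766 = 6987.9315.
55–64: Wₕ = 0.09889760; term = 0.09889760²·(1 − 0.05251876)·5160000/147 = 325.29286.
Sum = 9949.4873.

9949.5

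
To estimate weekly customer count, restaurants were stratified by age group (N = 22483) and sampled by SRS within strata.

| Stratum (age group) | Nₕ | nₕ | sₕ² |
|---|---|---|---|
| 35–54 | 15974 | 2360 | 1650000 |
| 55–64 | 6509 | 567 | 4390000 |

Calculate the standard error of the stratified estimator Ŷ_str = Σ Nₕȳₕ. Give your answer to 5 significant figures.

671940

Var(Ŷ_str) = Σₕ Nₕ²(1 − fₕ)sₕ²/nₕ.
35–54: 15974²·(1 − 2360/15974)·1650000/2360 = 1.5204473 × 10^11.
55–64: 6509²·(1 − 567/6509)·4390000/567 = 2.994528 × 10^11.
Sum = 4.5149753 × 10^11.
SE = √(4.5149753 × 10^11) = 671940.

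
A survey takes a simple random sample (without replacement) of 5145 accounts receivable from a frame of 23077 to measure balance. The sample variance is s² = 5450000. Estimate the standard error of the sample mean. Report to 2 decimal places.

28.69

Under SRS without replacement, Var(ȳ) = (1 − f)·s²/n with f = n/N = 5145/23077 = 0.22294926.
Var(ȳ) = (1 − 0.22294926)·5450000/5145 = 0.77705074·1059.2809 = 823.11498.
SE(ȳ) = √(823.11498) = 28.69.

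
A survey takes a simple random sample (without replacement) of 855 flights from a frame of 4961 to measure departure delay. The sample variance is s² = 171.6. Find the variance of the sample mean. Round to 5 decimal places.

0.16611

Under SRS without replacement, Var(ȳ) = (1 − f)·s²/n with f = n/N = 855/4961 = 0.17234429.
Var(ȳ) = (1 − 0.17234429)·171.6/855 = 0.82765571·0.20070175 = 0.16611195.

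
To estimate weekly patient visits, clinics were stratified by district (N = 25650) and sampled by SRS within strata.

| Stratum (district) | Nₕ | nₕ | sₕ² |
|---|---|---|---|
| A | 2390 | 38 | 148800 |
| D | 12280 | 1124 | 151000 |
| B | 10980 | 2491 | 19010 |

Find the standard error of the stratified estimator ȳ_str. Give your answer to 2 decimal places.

7.91

Var(ȳ_str) = Σₕ Wₕ²(1 − fₕ)sₕ²/nₕ with Wₕ = Nₕ/N, N = 25650.
A: Wₕ = 0.09317739; term = 0.09317739²·(1 − 0.01589958)·148800/38 = 33.456447.
D: Wₕ = 0.47875244; term = 0.47875244²·(1 − 0.09153094)·151000/1124 = 27.97324.
B: Wₕ = 0.42807018; term = 0.42807018²·(1 − 0.22686703)·19010/2491 = 1.0811664.
Sum = 62.510853.
SE = √(62.510853) = 7.91.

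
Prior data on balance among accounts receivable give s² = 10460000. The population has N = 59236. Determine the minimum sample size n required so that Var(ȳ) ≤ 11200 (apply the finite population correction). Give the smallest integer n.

Without fpc, n₀ = s²/D = 10460000/11200 = 933.9286.
With fpc, (1 − n/N)·s²/n ≤ D requires n ≥ n₀/(1 + n₀/N) = 933.9286/(1 + 933.9286/59236) = 919.4326.
Rounding up, n = 920.

920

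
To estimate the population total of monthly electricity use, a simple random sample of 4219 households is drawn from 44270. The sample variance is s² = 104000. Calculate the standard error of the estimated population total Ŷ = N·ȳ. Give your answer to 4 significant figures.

209100

Var(Ŷ) = N²·Var(ȳ) = N²·(1 − n/N)·s²/n.
f = 4219/44270 = 0.09530156; Var(ȳ) = 0.90469844·104000/4219 = 22.30117.
Var(Ŷ) = 44270² · 22.30117 = 4.3706567 × 10^10.
SE(Ŷ) = √(4.3706567 × 10^10) = 209100.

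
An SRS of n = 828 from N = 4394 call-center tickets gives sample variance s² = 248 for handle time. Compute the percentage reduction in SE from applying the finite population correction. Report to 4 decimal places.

f = n/N = 828/4394 = 0.18843878.
SE_no-fpc = √(s²/n) = 0.54728138; SE_fpc = √((1−f)s²/n) = 0.49302769.
Ratio = √(1−f) = 0.90086693. Reduction = 100·(1 − 0.90086693) = 9.9133%.

9.9133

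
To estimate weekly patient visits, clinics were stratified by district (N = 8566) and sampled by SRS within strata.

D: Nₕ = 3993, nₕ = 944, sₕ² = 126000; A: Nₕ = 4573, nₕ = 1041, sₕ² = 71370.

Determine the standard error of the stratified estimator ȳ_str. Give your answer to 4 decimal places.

6.1023

Var(ȳ_str) = Σₕ Wₕ²(1 − fₕ)sₕ²/nₕ with Wₕ = Nₕ/N, N = 8566.
D: Wₕ = 0.46614523; term = 0.46614523²·(1 − 0.23641372)·126000/944 = 22.146196.
A: Wₕ = 0.53385477; term = 0.53385477²·(1 − 0.22764050)·71370/1041 = 15.091441.
Sum = 37.237637.
SE = √(37.237637) = 6.1023.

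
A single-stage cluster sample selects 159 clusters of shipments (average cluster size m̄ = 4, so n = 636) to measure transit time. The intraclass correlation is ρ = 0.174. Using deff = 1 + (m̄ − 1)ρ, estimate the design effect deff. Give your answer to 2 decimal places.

deff = 1 + (4 − 1)·0.174 = 1 + 0.522 = 1.522.

1.52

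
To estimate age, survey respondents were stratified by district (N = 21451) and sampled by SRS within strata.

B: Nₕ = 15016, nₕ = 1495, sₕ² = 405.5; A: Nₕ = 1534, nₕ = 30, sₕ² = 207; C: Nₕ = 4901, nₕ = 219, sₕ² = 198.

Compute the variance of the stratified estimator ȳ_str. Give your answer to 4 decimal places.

0.1994

Var(ȳ_str) = Σₕ Wₕ²(1 − fₕ)sₕ²/nₕ with Wₕ = Nₕ/N, N = 21451.
B: Wₕ = 0.70001399; term = 0.70001399²·(1 − 0.09956047)·405.5/1495 = 0.11967892.
A: Wₕ = 0.07151182; term = 0.07151182²·(1 − 0.01955671)·207/30 = 0.034596105.
C: Wₕ = 0.22847420; term = 0.22847420²·(1 − 0.04468476)·198/219 = 0.045086041.
Sum = 0.19936107.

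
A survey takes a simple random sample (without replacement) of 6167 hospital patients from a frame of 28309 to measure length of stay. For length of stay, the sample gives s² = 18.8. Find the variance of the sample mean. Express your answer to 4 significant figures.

Under SRS without replacement, Var(ȳ) = (1 − f)·s²/n with f = n/N = 6167/28309 = 0.21784591.
Var(ȳ) = (1 − 0.21784591)·18.8/6167 = 0.78215409·0.0030484839 = 0.0023843841.

0.002384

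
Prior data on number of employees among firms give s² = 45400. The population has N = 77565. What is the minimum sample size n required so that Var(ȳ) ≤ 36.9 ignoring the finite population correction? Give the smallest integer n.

Without fpc, n₀ = s²/D = 45400/36.9 = 1230.3523.
Rounding up, n = 1231.

1231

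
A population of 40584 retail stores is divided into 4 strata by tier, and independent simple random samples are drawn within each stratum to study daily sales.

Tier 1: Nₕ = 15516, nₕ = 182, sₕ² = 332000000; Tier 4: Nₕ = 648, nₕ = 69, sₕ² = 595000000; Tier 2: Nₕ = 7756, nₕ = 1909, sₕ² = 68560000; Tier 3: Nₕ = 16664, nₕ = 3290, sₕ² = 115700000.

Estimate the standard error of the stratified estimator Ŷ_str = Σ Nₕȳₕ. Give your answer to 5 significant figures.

2.1136 × 10^7

Var(Ŷ_str) = Σₕ Nₕ²(1 − fₕ)sₕ²/nₕ.
Tier 1: 15516²·(1 − 182/15516)·332000000/182 = 4.3401219 × 10^14.
Tier 4: 648²·(1 − 69/648)·595000000/69 = 3.2353513 × 10^12.
Tier 2: 7756²·(1 − 1909/7756)·68560000/1909 = 1.62868 × 10^12.
Tier 3: 16664²·(1 − 3290/16664)·115700000/3290 = 7.8375087 × 10^12.
Sum = 4.4671373 × 10^14.
SE = √(4.4671373 × 10^14) = 2.1136 × 10^7.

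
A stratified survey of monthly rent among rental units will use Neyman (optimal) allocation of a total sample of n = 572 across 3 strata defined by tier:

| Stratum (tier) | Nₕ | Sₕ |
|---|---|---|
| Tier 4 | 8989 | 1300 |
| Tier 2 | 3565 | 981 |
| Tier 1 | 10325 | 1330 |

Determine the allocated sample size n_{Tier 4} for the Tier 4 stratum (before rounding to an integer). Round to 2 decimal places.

Neyman allocation: nₕ = n·NₕSₕ / Σⱼ NⱼSⱼ.
Σ NⱼSⱼ = 8989·1300 + 3565·981 + 10325·1330 = 2.8915215 × 10^7.
n_{Tier 4} = 572·8989·1300 / (2.8915215 × 10^7) = 231.17.

231.17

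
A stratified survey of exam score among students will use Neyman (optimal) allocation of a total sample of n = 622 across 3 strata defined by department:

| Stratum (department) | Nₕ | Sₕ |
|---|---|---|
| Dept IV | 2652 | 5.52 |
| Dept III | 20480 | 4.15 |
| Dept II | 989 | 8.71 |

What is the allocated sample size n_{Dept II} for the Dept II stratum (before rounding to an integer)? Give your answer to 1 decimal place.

Neyman allocation: nₕ = n·NₕSₕ / Σⱼ NⱼSⱼ.
Σ NⱼSⱼ = 2652·5.52 + 20480·4.15 + 989·8.71 = 108245.23.
n_{Dept II} = 622·989·8.71 / 108245.23 = 49.5.

49.5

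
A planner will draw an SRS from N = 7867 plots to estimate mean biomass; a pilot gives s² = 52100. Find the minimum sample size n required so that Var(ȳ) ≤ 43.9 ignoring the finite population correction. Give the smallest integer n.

1187

Without fpc, n₀ = s²/D = 52100/43.9 = 1186.7882.
Rounding up, n = 1187.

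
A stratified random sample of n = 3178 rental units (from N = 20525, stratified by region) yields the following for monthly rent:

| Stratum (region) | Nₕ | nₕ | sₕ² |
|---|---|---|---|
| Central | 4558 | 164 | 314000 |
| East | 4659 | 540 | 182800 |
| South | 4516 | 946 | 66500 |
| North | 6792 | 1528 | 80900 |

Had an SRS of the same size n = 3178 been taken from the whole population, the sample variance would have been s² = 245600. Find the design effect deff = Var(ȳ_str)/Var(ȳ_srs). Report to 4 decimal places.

Var(ȳ_str) = Σ Wₕ²(1−fₕ)sₕ²/nₕ with Wₕ = Nₕ/20525:
  Central: (4558/20525)²·(1−164/4558)·314000/164 = 91.023565
  East: (4659/20525)²·(1−540/4659)·182800/540 = 15.420576
  South: (4516/20525)²·(1−946/4516)·66500/946 = 2.6902109
  North: (6792/20525)²·(1−1528/6792)·80900/1528 = 4.4933722
  → Var(ȳ_str) = 113.62772.
Var(ȳ_srs) = (1 − 3178/20525)·245600/3178 = 65.315414.
deff = 113.62772 / 65.315414 = 1.7397.

1.7397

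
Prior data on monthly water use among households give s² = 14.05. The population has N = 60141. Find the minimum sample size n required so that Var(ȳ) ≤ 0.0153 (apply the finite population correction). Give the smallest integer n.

905

Without fpc, n₀ = s²/D = 14.05/0.0153 = 918.3007.
With fpc, (1 − n/N)·s²/n ≤ D requires n ≥ n₀/(1 + n₀/N) = 918.3007/(1 + 918.3007/60141) = 904.4899.
Rounding up, n = 905.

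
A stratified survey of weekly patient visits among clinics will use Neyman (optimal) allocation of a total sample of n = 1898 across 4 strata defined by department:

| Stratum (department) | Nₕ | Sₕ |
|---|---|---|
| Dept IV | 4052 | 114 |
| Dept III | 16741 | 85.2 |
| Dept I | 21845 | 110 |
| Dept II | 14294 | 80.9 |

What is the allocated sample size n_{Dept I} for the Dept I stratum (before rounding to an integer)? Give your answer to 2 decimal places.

837.21

Neyman allocation: nₕ = n·NₕSₕ / Σⱼ NⱼSⱼ.
Σ NⱼSⱼ = 4052·114 + 16741·85.2 + 21845·110 + 14294·80.9 = 5.4475958 × 10^6.
n_{Dept I} = 1898·21845·110 / (5.4475958 × 10^6) = 837.21.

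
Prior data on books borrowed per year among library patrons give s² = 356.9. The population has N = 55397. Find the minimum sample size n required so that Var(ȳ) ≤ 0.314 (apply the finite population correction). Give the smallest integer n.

Without fpc, n₀ = s²/D = 356.9/0.314 = 1136.6242.
With fpc, (1 − n/N)·s²/n ≤ D requires n ≥ n₀/(1 + n₀/N) = 1136.6242/(1 + 1136.6242/55397) = 1113.7721.
Rounding up, n = 1114.

1114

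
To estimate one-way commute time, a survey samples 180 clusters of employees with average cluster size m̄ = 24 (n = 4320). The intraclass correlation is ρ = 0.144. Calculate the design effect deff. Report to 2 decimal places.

4.31

deff = 1 + (24 − 1)·0.144 = 1 + 3.312 = 4.312.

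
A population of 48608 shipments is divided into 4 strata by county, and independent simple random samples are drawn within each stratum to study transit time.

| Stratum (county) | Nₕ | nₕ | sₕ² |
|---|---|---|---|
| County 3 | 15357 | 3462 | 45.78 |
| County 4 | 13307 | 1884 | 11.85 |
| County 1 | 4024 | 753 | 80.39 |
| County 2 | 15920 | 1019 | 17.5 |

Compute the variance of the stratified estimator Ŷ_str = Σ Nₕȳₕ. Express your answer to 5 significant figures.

8.8509 × 10^6

Var(Ŷ_str) = Σₕ Nₕ²(1 − fₕ)sₕ²/nₕ.
County 3: 15357²·(1 − 3462/15357)·45.78/3462 = 2.4155696 × 10^6.
County 4: 13307²·(1 − 1884/13307)·11.85/1884 = 956087.82.
County 1: 4024²·(1 − 753/4024)·80.39/753 = 1.405224 × 10^6.
County 2: 15920²·(1 − 1019/15920)·17.5/1019 = 4.0740124 × 10^6.
Sum = 8.8508938 × 10^6.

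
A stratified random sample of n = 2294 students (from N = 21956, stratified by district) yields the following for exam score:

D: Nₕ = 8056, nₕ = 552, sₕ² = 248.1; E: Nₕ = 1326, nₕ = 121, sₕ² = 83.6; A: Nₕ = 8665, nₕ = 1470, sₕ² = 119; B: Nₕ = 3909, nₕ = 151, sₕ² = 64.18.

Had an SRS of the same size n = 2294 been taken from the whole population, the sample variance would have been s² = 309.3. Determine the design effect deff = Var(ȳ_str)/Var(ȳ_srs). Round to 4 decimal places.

0.6797

Var(ȳ_str) = Σ Wₕ²(1−fₕ)sₕ²/nₕ with Wₕ = Nₕ/21956:
  D: (8056/21956)²·(1−552/8056)·248.1/552 = 0.056362925
  E: (1326/21956)²·(1−121/1326)·83.6/121 = 0.0022900504
  A: (8665/21956)²·(1−1470/8665)·119/1470 = 0.010469418
  B: (3909/21956)²·(1−151/3909)·64.18/151 = 0.012952058
  → Var(ȳ_str) = 0.082074451.
Var(ȳ_srs) = (1 − 2294/21956)·309.3/2294 = 0.12074273.
deff = 0.082074451 / 0.12074273 = 0.6797.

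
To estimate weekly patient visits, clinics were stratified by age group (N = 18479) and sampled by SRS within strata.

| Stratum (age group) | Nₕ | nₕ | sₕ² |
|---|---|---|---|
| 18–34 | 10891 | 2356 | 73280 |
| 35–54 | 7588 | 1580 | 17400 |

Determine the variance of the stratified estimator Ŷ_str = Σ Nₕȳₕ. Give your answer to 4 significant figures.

3.393 × 10^9

Var(Ŷ_str) = Σₕ Nₕ²(1 − fₕ)sₕ²/nₕ.
18–34: 10891²·(1 − 2356/10891)·73280/2356 = 2.8912221 × 10^9.
35–54: 7588²·(1 − 1580/7588)·17400/1580 = 5.0205282 × 10^8.
Sum = 3.3932749 × 10^9.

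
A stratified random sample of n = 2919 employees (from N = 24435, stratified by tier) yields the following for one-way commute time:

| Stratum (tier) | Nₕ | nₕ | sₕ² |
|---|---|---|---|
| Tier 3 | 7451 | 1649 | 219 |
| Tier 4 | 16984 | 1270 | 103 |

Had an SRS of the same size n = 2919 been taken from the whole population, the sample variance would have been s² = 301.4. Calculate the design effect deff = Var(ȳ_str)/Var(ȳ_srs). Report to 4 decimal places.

Var(ȳ_str) = Σ Wₕ²(1−fₕ)sₕ²/nₕ with Wₕ = Nₕ/24435:
  Tier 3: (7451/24435)²·(1−1649/7451)·219/1649 = 0.0096159248
  Tier 4: (16984/24435)²·(1−1270/16984)·103/1270 = 0.036252298
  → Var(ȳ_str) = 0.045868223.
Var(ȳ_srs) = (1 − 2919/24435)·301.4/2919 = 0.090919774.
deff = 0.045868223 / 0.090919774 = 0.5045.

0.5045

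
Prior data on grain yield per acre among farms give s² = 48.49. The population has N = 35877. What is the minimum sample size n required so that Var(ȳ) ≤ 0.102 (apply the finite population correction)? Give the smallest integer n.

470

Without fpc, n₀ = s²/D = 48.49/0.102 = 475.3922.
With fpc, (1 − n/N)·s²/n ≤ D requires n ≥ n₀/(1 + n₀/N) = 475.3922/(1 + 475.3922/35877) = 469.1753.
Rounding up, n = 470.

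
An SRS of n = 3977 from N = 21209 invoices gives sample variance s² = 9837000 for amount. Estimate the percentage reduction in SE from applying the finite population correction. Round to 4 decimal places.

9.8620

f = n/N = 3977/21209 = 0.18751473.
SE_no-fpc = √(s²/n) = 49.734017; SE_fpc = √((1−f)s²/n) = 44.829231.
Ratio = √(1−f) = 0.90137965. Reduction = 100·(1 − 0.90137965) = 9.8620%.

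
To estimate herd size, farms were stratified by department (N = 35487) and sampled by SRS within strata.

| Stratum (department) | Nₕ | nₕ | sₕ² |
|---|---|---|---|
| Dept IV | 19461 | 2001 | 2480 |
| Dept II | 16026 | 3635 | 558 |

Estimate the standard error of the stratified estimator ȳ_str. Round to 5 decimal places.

0.59884

Var(ȳ_str) = Σₕ Wₕ²(1 − fₕ)sₕ²/nₕ with Wₕ = Nₕ/N, N = 35487.
Dept IV: Wₕ = 0.54839800; term = 0.54839800²·(1 − 0.10282103)·2480/2001 = 0.33440704.
Dept II: Wₕ = 0.45160200; term = 0.45160200²·(1 − 0.22681892)·558/3635 = 0.024205982.
Sum = 0.35861302.
SE = √(0.35861302) = 0.59884.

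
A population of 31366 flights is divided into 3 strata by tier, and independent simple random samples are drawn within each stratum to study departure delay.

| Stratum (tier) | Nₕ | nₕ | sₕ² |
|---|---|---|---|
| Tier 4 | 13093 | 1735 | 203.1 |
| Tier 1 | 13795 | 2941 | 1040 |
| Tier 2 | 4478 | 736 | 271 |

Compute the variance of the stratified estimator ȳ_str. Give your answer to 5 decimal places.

Var(ȳ_str) = Σₕ Wₕ²(1 − fₕ)sₕ²/nₕ with Wₕ = Nₕ/N, N = 31366.
Tier 4: Wₕ = 0.41742651; term = 0.41742651²·(1 − 0.13251356)·203.1/1735 = 0.017694292.
Tier 1: Wₕ = 0.43980743; term = 0.43980743²·(1 − 0.21319319)·1040/2941 = 0.053818496.
Tier 2: Wₕ = 0.14276605; term = 0.14276605²·(1 − 0.16435909)·271/736 = 0.0062713505.
Sum = 0.077784139.

0.07778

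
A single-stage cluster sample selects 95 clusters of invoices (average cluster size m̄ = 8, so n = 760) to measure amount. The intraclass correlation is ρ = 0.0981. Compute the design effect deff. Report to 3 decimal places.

1.687

deff = 1 + (8 − 1)·0.0981 = 1 + 0.6867 = 1.6867.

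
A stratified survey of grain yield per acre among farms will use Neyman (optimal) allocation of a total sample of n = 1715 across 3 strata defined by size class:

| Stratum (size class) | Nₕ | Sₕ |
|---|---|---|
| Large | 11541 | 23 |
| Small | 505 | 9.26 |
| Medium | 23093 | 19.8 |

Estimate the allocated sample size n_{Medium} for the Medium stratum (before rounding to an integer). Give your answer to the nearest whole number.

1078

Neyman allocation: nₕ = n·NₕSₕ / Σⱼ NⱼSⱼ.
Σ NⱼSⱼ = 11541·23 + 505·9.26 + 23093·19.8 = 727360.7.
n_{Medium} = 1715·23093·19.8 / 727360.7 = 1078.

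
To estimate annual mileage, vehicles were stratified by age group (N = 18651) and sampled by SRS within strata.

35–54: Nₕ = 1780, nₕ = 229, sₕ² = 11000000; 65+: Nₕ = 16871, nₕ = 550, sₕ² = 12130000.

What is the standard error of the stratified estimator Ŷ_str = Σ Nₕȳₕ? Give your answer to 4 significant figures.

Var(Ŷ_str) = Σₕ Nₕ²(1 − fₕ)sₕ²/nₕ.
35–54: 1780²·(1 − 229/1780)·11000000/229 = 1.3261389 × 10^11.
65+: 16871²·(1 − 550/16871)·12130000/550 = 6.0727542 × 10^12.
Sum = 6.2053681 × 10^12.
SE = √(6.2053681 × 10^12) = 2.491 × 10^6.

2.491 × 10^6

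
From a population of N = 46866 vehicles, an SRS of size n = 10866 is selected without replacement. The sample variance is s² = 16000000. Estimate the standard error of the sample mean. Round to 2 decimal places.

33.63

Under SRS without replacement, Var(ȳ) = (1 − f)·s²/n with f = n/N = 10866/46866 = 0.23185252.
Var(ȳ) = (1 − 0.23185252)·16000000/10866 = 0.76814748·1472.483 = 1131.0841.
SE(ȳ) = √(1131.0841) = 33.63.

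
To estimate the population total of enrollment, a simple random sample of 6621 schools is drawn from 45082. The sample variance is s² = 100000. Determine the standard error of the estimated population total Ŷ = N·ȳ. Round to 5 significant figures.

Var(Ŷ) = N²·Var(ȳ) = N²·(1 − n/N)·s²/n.
f = 6621/45082 = 0.14686571; Var(ȳ) = 0.85313429·100000/6621 = 12.885278.
Var(Ŷ) = 45082² · 12.885278 = 2.6187868 × 10^10.
SE(Ŷ) = √(2.6187868 × 10^10) = 161830.

161830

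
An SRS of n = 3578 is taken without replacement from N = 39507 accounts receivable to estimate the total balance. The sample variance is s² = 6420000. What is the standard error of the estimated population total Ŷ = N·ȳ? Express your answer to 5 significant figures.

Var(Ŷ) = N²·Var(ȳ) = N²·(1 − n/N)·s²/n.
f = 3578/39507 = 0.09056623; Var(ȳ) = 0.90943377·6420000/3578 = 1631.7956.
Var(Ŷ) = 39507² · 1631.7956 = 2.5469115 × 10^12.
SE(Ŷ) = √(2.5469115 × 10^12) = 1.5959 × 10^6.

1.5959 × 10^6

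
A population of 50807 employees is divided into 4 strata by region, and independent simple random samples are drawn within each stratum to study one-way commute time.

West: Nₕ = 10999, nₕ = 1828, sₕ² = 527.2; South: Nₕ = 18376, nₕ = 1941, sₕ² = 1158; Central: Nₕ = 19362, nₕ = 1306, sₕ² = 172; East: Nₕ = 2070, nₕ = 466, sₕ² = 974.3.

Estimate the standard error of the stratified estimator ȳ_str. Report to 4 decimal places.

Var(ȳ_str) = Σₕ Wₕ²(1 − fₕ)sₕ²/nₕ with Wₕ = Nₕ/N, N = 50807.
West: Wₕ = 0.21648592; term = 0.21648592²·(1 − 0.16619693)·527.2/1828 = 0.01126995.
South: Wₕ = 0.36168245; term = 0.36168245²·(1 − 0.10562690)·1158/1941 = 0.069800191.
Central: Wₕ = 0.38108922; term = 0.38108922²·(1 − 0.06745171)·172/1306 = 0.017836512.
East: Wₕ = 0.04074242; term = 0.04074242²·(1 − 0.22512077)·974.3/466 = 0.0026892699.
Sum = 0.10159592.
SE = √(0.10159592) = 0.3187.

0.3187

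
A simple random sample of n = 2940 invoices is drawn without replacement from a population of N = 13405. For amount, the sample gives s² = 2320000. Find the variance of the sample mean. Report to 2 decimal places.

Under SRS without replacement, Var(ȳ) = (1 − f)·s²/n with f = n/N = 2940/13405 = 0.21932115.
Var(ȳ) = (1 − 0.21932115)·2320000/2940 = 0.78067885·789.11565 = 616.0459.

616.05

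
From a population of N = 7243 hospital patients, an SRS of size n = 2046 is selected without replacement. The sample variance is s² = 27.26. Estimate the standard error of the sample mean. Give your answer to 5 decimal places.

0.09777

Under SRS without replacement, Var(ȳ) = (1 − f)·s²/n with f = n/N = 2046/7243 = 0.28247964.
Var(ȳ) = (1 − 0.28247964)·27.26/2046 = 0.71752036·0.013323558 = 0.0095599243.
SE(ȳ) = √(0.0095599243) = 0.09777.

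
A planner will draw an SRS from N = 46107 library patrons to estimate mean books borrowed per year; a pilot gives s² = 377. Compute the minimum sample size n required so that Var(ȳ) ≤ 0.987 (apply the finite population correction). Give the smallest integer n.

Without fpc, n₀ = s²/D = 377/0.987 = 381.9656.
With fpc, (1 − n/N)·s²/n ≤ D requires n ≥ n₀/(1 + n₀/N) = 381.9656/(1 + 381.9656/46107) = 378.8273.
Rounding up, n = 379.

379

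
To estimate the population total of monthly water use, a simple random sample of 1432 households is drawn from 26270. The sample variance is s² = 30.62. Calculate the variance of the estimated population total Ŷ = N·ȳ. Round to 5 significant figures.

1.3952 × 10^7

Var(Ŷ) = N²·Var(ȳ) = N²·(1 − n/N)·s²/n.
f = 1432/26270 = 0.05451085; Var(ȳ) = 0.94548915·30.62/1432 = 0.020217093.
Var(Ŷ) = 26270² · 0.020217093 = 1.3952077 × 10^7.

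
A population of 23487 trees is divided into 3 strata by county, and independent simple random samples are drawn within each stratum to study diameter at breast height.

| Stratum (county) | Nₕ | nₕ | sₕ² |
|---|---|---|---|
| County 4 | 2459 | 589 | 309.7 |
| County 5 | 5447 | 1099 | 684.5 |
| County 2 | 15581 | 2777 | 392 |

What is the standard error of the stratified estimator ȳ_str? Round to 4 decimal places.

0.2867

Var(ȳ_str) = Σₕ Wₕ²(1 − fₕ)sₕ²/nₕ with Wₕ = Nₕ/N, N = 23487.
County 4: Wₕ = 0.10469621; term = 0.10469621²·(1 − 0.23952826)·309.7/589 = 0.0043829947.
County 5: Wₕ = 0.23191553; term = 0.23191553²·(1 − 0.20176244)·684.5/1099 = 0.02674038.
County 2: Wₕ = 0.66338826; term = 0.66338826²·(1 − 0.17822990)·392/2777 = 0.05105004.
Sum = 0.082173415.
SE = √(0.082173415) = 0.2867.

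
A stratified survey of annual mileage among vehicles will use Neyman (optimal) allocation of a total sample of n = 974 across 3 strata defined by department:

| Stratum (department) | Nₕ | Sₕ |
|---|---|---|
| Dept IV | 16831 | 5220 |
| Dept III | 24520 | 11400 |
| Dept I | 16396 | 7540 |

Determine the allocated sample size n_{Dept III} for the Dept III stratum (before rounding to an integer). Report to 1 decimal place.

554.5

Neyman allocation: nₕ = n·NₕSₕ / Σⱼ NⱼSⱼ.
Σ NⱼSⱼ = 16831·5220 + 24520·11400 + 16396·7540 = 4.9101166 × 10^8.
n_{Dept III} = 974·24520·11400 / (4.9101166 × 10^8) = 554.5.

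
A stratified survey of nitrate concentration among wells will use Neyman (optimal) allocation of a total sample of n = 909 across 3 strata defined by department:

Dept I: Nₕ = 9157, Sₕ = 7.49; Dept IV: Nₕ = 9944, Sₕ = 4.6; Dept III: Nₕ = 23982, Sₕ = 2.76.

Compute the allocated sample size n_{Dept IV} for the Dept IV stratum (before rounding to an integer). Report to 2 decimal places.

Neyman allocation: nₕ = n·NₕSₕ / Σⱼ NⱼSⱼ.
Σ NⱼSⱼ = 9157·7.49 + 9944·4.6 + 23982·2.76 = 180518.65.
n_{Dept IV} = 909·9944·4.6 / 180518.65 = 230.34.

230.34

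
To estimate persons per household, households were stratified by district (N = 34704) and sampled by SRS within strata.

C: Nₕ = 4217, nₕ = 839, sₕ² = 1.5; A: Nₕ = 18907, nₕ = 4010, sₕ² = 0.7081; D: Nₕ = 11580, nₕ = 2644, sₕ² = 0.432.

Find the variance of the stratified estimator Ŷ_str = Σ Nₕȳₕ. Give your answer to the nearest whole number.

Var(Ŷ_str) = Σₕ Nₕ²(1 − fₕ)sₕ²/nₕ.
C: 4217²·(1 − 839/4217)·1.5/839 = 25467.865.
A: 18907²·(1 − 4010/18907)·0.7081/4010 = 49736.093.
D: 11580²·(1 − 2644/11580)·0.432/2644 = 16907.291.
Sum = 92111.249.

92111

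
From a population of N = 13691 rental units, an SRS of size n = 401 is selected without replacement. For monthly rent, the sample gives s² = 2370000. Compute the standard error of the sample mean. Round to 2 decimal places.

75.74

Under SRS without replacement, Var(ȳ) = (1 − f)·s²/n with f = n/N = 401/13691 = 0.02928931.
Var(ȳ) = (1 − 0.02928931)·2370000/401 = 0.97071069·5910.2244 = 5737.118.
SE(ȳ) = √(5737.118) = 75.74.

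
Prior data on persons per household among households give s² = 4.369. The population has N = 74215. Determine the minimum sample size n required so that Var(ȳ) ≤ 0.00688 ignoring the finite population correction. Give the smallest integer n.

Without fpc, n₀ = s²/D = 4.369/0.00688 = 635.0291.
Rounding up, n = 636.

636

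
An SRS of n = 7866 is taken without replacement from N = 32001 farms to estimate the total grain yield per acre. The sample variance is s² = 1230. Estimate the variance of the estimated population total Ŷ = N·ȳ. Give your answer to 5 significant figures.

1.2077 × 10^8

Var(Ŷ) = N²·Var(ȳ) = N²·(1 − n/N)·s²/n.
f = 7866/32001 = 0.24580482; Var(ȳ) = 0.75419518·1230/7866 = 0.11793288.
Var(Ŷ) = 32001² · 0.11793288 = 1.2077082 × 10^8.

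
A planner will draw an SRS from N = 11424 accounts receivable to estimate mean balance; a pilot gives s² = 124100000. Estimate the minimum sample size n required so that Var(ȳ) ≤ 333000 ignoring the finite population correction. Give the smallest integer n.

373

Without fpc, n₀ = s²/D = 124100000/333000 = 372.6727.
Rounding up, n = 373.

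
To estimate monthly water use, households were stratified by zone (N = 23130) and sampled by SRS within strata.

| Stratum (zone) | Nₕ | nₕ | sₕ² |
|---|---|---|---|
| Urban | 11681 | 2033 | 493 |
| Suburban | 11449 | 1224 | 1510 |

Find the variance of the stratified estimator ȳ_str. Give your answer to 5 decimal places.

0.32103

Var(ȳ_str) = Σₕ Wₕ²(1 − fₕ)sₕ²/nₕ with Wₕ = Nₕ/N, N = 23130.
Urban: Wₕ = 0.50501513; term = 0.50501513²·(1 − 0.17404332)·493/2033 = 0.051082906.
Suburban: Wₕ = 0.49498487; term = 0.49498487²·(1 − 0.10690890)·1510/1224 = 0.26994491.
Sum = 0.32102782.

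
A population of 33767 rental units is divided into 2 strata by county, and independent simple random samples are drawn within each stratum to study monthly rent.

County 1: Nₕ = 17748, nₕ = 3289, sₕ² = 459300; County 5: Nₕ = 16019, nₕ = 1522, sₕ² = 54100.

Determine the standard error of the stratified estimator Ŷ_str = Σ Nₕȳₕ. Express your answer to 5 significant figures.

Var(Ŷ_str) = Σₕ Nₕ²(1 − fₕ)sₕ²/nₕ.
County 1: 17748²·(1 − 3289/17748)·459300/3289 = 3.583606 × 10^10.
County 5: 16019²·(1 − 1522/16019)·54100/1522 = 8.2546023 × 10^9.
Sum = 4.4090662 × 10^10.
SE = √(4.4090662 × 10^10) = 209980.

209980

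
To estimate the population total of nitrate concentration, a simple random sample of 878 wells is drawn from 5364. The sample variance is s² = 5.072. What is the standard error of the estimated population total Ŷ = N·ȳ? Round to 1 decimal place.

Var(Ŷ) = N²·Var(ȳ) = N²·(1 − n/N)·s²/n.
f = 878/5364 = 0.16368382; Var(ȳ) = 0.83631618·5.072/878 = 0.0048312024.
Var(Ŷ) = 5364² · 0.0048312024 = 139005.75.
SE(Ŷ) = √(139005.75) = 372.8.

372.8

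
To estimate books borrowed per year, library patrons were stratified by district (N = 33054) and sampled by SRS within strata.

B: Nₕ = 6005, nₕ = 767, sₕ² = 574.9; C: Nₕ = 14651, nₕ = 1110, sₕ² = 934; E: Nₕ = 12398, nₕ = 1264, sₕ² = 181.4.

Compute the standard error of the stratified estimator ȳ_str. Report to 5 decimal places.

Var(ȳ_str) = Σₕ Wₕ²(1 − fₕ)sₕ²/nₕ with Wₕ = Nₕ/N, N = 33054.
B: Wₕ = 0.18167241; term = 0.18167241²·(1 − 0.12772689)·574.9/767 = 0.021578806.
C: Wₕ = 0.44324439; term = 0.44324439²·(1 − 0.07576275)·934/1110 = 0.15278962.
E: Wₕ = 0.37508320; term = 0.37508320²·(1 − 0.10195193)·181.4/1264 = 0.018131971.
Sum = 0.1925004.
SE = √(0.1925004) = 0.43875.

0.43875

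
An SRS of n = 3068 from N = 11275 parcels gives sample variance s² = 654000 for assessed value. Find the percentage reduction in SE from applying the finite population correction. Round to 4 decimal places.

f = n/N = 3068/11275 = 0.27210643.
SE_no-fpc = √(s²/n) = 14.60028; SE_fpc = √((1−f)s²/n) = 12.456474.
Ratio = √(1−f) = 0.85316679. Reduction = 100·(1 − 0.85316679) = 14.6833%.

14.6833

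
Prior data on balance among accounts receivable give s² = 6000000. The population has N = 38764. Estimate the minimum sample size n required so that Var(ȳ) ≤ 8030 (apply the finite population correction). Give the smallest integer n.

734

Without fpc, n₀ = s²/D = 6000000/8030 = 747.1980.
With fpc, (1 − n/N)·s²/n ≤ D requires n ≥ n₀/(1 + n₀/N) = 747.1980/(1 + 747.1980/38764) = 733.0677.
Rounding up, n = 734.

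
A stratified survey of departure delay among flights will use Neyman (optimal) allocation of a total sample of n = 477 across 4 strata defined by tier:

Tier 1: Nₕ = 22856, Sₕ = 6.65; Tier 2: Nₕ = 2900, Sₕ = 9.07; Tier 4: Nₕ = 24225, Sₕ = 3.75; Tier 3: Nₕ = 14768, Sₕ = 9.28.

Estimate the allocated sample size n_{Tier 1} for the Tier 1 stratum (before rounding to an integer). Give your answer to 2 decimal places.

178.49

Neyman allocation: nₕ = n·NₕSₕ / Σⱼ NⱼSⱼ.
Σ NⱼSⱼ = 22856·6.65 + 2900·9.07 + 24225·3.75 + 14768·9.28 = 406186.19.
n_{Tier 1} = 477·22856·6.65 / 406186.19 = 178.49.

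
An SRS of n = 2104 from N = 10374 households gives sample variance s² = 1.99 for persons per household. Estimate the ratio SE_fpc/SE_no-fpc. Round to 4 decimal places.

0.8929

f = n/N = 2104/10374 = 0.20281473.
SE_no-fpc = √(s²/n) = 0.030754146; SE_fpc = √((1−f)s²/n) = 0.027458911.
Ratio = √(1−f) = 0.89285232.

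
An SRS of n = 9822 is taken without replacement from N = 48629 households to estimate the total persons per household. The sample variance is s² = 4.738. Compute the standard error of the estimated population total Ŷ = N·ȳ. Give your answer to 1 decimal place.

Var(Ŷ) = N²·Var(ȳ) = N²·(1 − n/N)·s²/n.
f = 9822/48629 = 0.20197824; Var(ȳ) = 0.79802176·4.738/9822 = 3.8495491 × 10^-4.
Var(Ŷ) = 48629² · (3.8495491 × 10^-4) = 910333.53.
SE(Ŷ) = √(910333.53) = 954.1.

954.1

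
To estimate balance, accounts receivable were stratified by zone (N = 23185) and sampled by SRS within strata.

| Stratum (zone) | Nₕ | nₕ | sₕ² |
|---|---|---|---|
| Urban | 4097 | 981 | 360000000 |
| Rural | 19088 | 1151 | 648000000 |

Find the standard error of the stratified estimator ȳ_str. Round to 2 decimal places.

Var(ȳ_str) = Σₕ Wₕ²(1 − fₕ)sₕ²/nₕ with Wₕ = Nₕ/N, N = 23185.
Urban: Wₕ = 0.17670908; term = 0.17670908²·(1 − 0.23944350)·360000000/981 = 8715.3073.
Rural: Wₕ = 0.82329092; term = 0.82329092²·(1 − 0.06029966)·648000000/1151 = 358587.97.
Sum = 367303.28.
SE = √(367303.28) = 606.06.

606.06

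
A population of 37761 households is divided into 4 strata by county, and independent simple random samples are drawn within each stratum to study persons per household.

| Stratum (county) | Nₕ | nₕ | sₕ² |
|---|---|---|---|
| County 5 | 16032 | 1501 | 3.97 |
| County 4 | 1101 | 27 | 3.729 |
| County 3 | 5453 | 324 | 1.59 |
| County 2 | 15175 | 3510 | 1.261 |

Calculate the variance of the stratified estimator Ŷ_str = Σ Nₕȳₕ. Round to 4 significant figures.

980300

Var(Ŷ_str) = Σₕ Nₕ²(1 − fₕ)sₕ²/nₕ.
County 5: 16032²·(1 − 1501/16032)·3.97/1501 = 616159.32.
County 4: 1101²·(1 − 27/1101)·3.729/27 = 163312.8.
County 3: 5453²·(1 − 324/5453)·1.59/324 = 137252.51.
County 2: 15175²·(1 − 3510/15175)·1.261/3510 = 63594.772.
Sum = 980319.4.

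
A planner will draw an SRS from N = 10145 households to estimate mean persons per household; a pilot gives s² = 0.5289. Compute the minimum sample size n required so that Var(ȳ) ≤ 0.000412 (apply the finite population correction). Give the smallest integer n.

1140

Without fpc, n₀ = s²/D = 0.5289/0.000412 = 1283.7379.
With fpc, (1 − n/N)·s²/n ≤ D requires n ≥ n₀/(1 + n₀/N) = 1283.7379/(1 + 1283.7379/10145) = 1139.5415.
Rounding up, n = 1140.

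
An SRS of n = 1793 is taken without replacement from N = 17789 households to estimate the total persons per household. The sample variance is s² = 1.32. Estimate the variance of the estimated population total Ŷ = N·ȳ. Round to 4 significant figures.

209500

Var(Ŷ) = N²·Var(ȳ) = N²·(1 − n/N)·s²/n.
f = 1793/17789 = 0.10079262; Var(ȳ) = 0.89920738·1.32/1793 = 6.6199316 × 10^-4.
Var(Ŷ) = 17789² · (6.6199316 × 10^-4) = 209486.76.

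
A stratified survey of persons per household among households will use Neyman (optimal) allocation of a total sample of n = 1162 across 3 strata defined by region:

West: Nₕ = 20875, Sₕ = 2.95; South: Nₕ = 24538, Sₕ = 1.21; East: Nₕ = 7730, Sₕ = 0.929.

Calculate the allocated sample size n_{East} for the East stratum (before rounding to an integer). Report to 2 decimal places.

84.76

Neyman allocation: nₕ = n·NₕSₕ / Σⱼ NⱼSⱼ.
Σ NⱼSⱼ = 20875·2.95 + 24538·1.21 + 7730·0.929 = 98453.4.
n_{East} = 1162·7730·0.929 / 98453.4 = 84.76.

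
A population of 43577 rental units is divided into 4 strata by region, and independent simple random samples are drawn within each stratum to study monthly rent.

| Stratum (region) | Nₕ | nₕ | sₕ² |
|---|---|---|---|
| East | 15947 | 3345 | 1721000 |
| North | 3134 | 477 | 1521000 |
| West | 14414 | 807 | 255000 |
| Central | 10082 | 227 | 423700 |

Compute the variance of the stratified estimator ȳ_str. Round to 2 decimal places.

Var(ȳ_str) = Σₕ Wₕ²(1 − fₕ)sₕ²/nₕ with Wₕ = Nₕ/N, N = 43577.
East: Wₕ = 0.36594993; term = 0.36594993²·(1 − 0.20975732)·1721000/3345 = 54.448831.
North: Wₕ = 0.07191867; term = 0.07191867²·(1 − 0.15220166)·1521000/477 = 13.982561.
West: Wₕ = 0.33077082; term = 0.33077082²·(1 − 0.05598723)·255000/807 = 32.636148.
Central: Wₕ = 0.23136058; term = 0.23136058²·(1 − 0.02251537)·423700/227 = 97.661024.
Sum = 198.72856.

198.73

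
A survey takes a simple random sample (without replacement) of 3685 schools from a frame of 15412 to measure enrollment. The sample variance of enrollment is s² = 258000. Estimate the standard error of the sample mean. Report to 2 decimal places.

Under SRS without replacement, Var(ȳ) = (1 − f)·s²/n with f = n/N = 3685/15412 = 0.23909940.
Var(ȳ) = (1 − 0.23909940)·258000/3685 = 0.76090060·70.013569 = 53.273366.
SE(ȳ) = √(53.273366) = 7.30.

7.30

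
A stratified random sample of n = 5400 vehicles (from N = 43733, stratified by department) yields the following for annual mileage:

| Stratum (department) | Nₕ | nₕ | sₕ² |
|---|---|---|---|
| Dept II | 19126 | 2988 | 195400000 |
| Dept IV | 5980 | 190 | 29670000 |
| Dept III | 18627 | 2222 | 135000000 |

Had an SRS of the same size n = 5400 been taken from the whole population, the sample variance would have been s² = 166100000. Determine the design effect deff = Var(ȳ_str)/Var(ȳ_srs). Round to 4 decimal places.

0.8563

Var(ȳ_str) = Σ Wₕ²(1−fₕ)sₕ²/nₕ with Wₕ = Nₕ/43733:
  Dept II: (19126/43733)²·(1−2988/19126)·195400000/2988 = 10553.567
  Dept IV: (5980/43733)²·(1−190/5980)·29670000/190 = 2826.9957
  Dept III: (18627/43733)²·(1−2222/18627)·135000000/2222 = 9707.1183
  → Var(ȳ_str) = 23087.681.
Var(ȳ_srs) = (1 − 5400/43733)·166100000/5400 = 26961.212.
deff = 23087.681 / 26961.212 = 0.8563.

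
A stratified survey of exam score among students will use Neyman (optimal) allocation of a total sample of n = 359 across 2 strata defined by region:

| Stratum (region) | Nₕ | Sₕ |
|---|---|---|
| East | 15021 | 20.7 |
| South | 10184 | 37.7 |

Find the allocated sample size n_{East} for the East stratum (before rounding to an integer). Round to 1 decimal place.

Neyman allocation: nₕ = n·NₕSₕ / Σⱼ NⱼSⱼ.
Σ NⱼSⱼ = 15021·20.7 + 10184·37.7 = 694871.5.
n_{East} = 359·15021·20.7 / 694871.5 = 160.6.

160.6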